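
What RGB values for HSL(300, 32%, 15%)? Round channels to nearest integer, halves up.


H=300°, S=0.32, L=0.15
C = (1-|2L-1|)×S = (1-|-0.70|)×0.32 = 0.096
H' = H/60 = 300/60 ≈ 5.0000; X = C×(1-|H' mod 2 - 1|) = 0.096
m = L - C/2 = 0.15 - 0.048 = 0.102
Sector ⌊H'⌋ = 5 → (R',G',B') = (0.096, 0.0, 0.096)
RGB = ((R'+m)×255, (G'+m)×255, (B'+m)×255) = (50.49, 26.01, 50.49)
Round half up → RGB(50, 26, 50)


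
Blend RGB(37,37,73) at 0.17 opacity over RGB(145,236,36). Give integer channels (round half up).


C = α×F + (1-α)×B, with 1-α = 0.83
R: 0.17×37 + 0.83×145 = 6.29 + 120.35 = 126.64 → 127
G: 0.17×37 + 0.83×236 = 6.29 + 195.88 = 202.17 → 202
B: 0.17×73 + 0.83×36 = 12.41 + 29.88 = 42.29 → 42
= RGB(127, 202, 42)


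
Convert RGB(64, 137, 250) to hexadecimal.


R = 64 → 40 (hex)
G = 137 → 89 (hex)
B = 250 → FA (hex)
Hex = #4089FA


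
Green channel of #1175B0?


Color: #1175B0
R = 11 = 17
G = 75 = 117
B = B0 = 176
Green = 117


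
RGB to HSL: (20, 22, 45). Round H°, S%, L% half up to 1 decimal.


Normalize: R'=20/255≈0.0784, G'=22/255≈0.0863, B'=45/255≈0.1765
Max=45/255, Min=20/255, Δ=Max-Min=25/255
L = (Max+Min)/2 = (45+20)/510 = 65/510 = 0.12745… → L = 12.7%
L ≤ 0.5 → S = Δ/(Max+Min) = 25/(45+20) = 25/65 = 0.38461… → S = 38.5%
(the 1/255 factors cancel in S and H, so raw channel differences can be used)
Max is B' → H = 60 × ((R-G)/Δ + 4) = 60 × ((20-22)/25 + 4)
  -2/25 + 4 = -0.08 + 4 = 3.92
  H = 60 × 3.92 = 235.2° → H = 235.2°
= HSL(235.2°, 38.5%, 12.7%)


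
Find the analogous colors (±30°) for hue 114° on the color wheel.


Base hue: 114°
Left analog: (114 - 30) mod 360 = 84°
Right analog: (114 + 30) mod 360 = 144°
Analogous hues = 84° and 144°


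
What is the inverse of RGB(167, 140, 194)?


Invert: (255-R, 255-G, 255-B)
R: 255-167 = 88
G: 255-140 = 115
B: 255-194 = 61
= RGB(88, 115, 61)


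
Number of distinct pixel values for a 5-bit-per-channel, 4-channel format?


Total bits = 5 bits/channel × 4 channels = 20 bits
Distinct pixel values = 2^20
= 1,048,576 pixel values


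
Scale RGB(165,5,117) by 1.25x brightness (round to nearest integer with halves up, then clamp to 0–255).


Multiply each channel by 1.25, round half up, clamp to [0, 255]
R: 165×1.25 = 206.25 → round → 206
G: 5×1.25 = 6.25 → round → 6
B: 117×1.25 = 146.25 → round → 146
= RGB(206, 6, 146)


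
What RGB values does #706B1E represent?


70 → 112 (R)
6B → 107 (G)
1E → 30 (B)
= RGB(112, 107, 30)


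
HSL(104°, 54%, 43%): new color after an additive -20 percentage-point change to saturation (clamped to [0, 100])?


Original S = 54%
Adjustment = -20 percentage points
New S = 54 + (-20) = 34
Clamp to [0, 100] → 34
= HSL(104°, 34%, 43%)


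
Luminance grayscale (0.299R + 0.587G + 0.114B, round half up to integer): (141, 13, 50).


Gray = 0.299×R + 0.587×G + 0.114×B
Gray = 0.299×141 + 0.587×13 + 0.114×50
Gray = 42.159 + 7.631 + 5.700
Gray = 55.490 → round half up → 55
Gray = 55


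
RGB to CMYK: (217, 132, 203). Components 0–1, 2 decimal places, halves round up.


R'=217/255≈0.8510, G'=132/255≈0.5176, B'=203/255≈0.7961
K = 1 - max(R',G',B') = 1 - 217/255 = 38/255 = 0.14901… → 0.15
(1-R'-K)/(1-K) simplifies to (max-R)/max with max = 217:
C = (217-217)/217 = 0/217 = 0 → 0.00
M = (217-132)/217 = 85/217 = 0.39170… → 0.39
Y = (217-203)/217 = 14/217 = 0.06451… → 0.06
= CMYK(0.00, 0.39, 0.06, 0.15)


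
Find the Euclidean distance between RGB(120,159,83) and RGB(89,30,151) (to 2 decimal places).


d = √[(R₁-R₂)² + (G₁-G₂)² + (B₁-B₂)²]
d = √[(120-89)² + (159-30)² + (83-151)²]
d = √[961 + 16641 + 4624]
d = √22226
d ≈ 149.08


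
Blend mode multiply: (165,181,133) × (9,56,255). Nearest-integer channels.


Multiply: C = A×B/255, rounded to nearest integer
R: 165×9/255 = 1485/255 ≈ 5.824 → 6
G: 181×56/255 = 10136/255 ≈ 39.749 → 40
B: 133×255/255 = 33915/255 ≈ 133.000 → 133
= RGB(6, 40, 133)


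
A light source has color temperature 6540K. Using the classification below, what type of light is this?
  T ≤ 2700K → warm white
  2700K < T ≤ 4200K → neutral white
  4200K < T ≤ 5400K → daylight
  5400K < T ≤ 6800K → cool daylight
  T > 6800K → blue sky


Temperature: 6540K
5400K < 6540K ≤ 6800K → cool daylight
Classification: cool daylight


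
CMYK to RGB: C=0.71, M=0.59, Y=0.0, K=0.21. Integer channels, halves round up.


R = 255 × (1-C) × (1-K) = 255 × 0.29 × 0.79 = 58.4205 → 58
G = 255 × (1-M) × (1-K) = 255 × 0.41 × 0.79 = 82.5945 → 83
B = 255 × (1-Y) × (1-K) = 255 × 1.00 × 0.79 = 201.45 → 201
= RGB(58, 83, 201)


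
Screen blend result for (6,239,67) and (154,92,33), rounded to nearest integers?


Screen: C = 255 - (255-A)×(255-B)/255, rounded to nearest integer
R: 255 - (255-6)×(255-154)/255 = 255 - 25149/255 ≈ 255 - 98.624 = 156.376 → 156
G: 255 - (255-239)×(255-92)/255 = 255 - 2608/255 ≈ 255 - 10.227 = 244.773 → 245
B: 255 - (255-67)×(255-33)/255 = 255 - 41736/255 ≈ 255 - 163.671 = 91.329 → 91
= RGB(156, 245, 91)


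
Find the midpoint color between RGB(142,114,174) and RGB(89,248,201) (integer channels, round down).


Midpoint: each channel = ⌊(C₁+C₂)/2⌋
R: ⌊(142+89)/2⌋ = 115
G: ⌊(114+248)/2⌋ = 181
B: ⌊(174+201)/2⌋ = 187
= RGB(115, 181, 187)


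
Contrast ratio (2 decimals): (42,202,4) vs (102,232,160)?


Linearize each sRGB channel c=v/255: c/12.92 if c ≤ 0.04045 else ((c+0.055)/1.055)^2.4
L = 0.2126×R_lin + 0.7152×G_lin + 0.0722×B_lin
Color 1 (42,202,4):
  R=42: 42/255≈0.1647 > 0.04045 → ((0.1647+0.055)/1.055)^2.4 ≈ 0.02315
  G=202: 202/255≈0.7922 > 0.04045 → ((0.7922+0.055)/1.055)^2.4 ≈ 0.59062
  B=4: 4/255≈0.0157 ≤ 0.04045 → 0.0157/12.92 ≈ 0.00121
  L1 = 0.2126×0.02315 + 0.7152×0.59062 + 0.0722×0.00121 ≈ 0.42742
Color 2 (102,232,160):
  R=102: 102/255≈0.4000 > 0.04045 → ((0.4000+0.055)/1.055)^2.4 ≈ 0.13287
  G=232: 232/255≈0.9098 > 0.04045 → ((0.9098+0.055)/1.055)^2.4 ≈ 0.80695
  B=160: 160/255≈0.6275 > 0.04045 → ((0.6275+0.055)/1.055)^2.4 ≈ 0.35153
  L2 = 0.2126×0.13287 + 0.7152×0.80695 + 0.0722×0.35153 ≈ 0.63076
Lighter = 0.63076, Darker = 0.42742
Ratio = (L_lighter + 0.05) / (L_darker + 0.05)
Ratio = (0.63076 + 0.05) / (0.42742 + 0.05) = 0.68076 / 0.47742 ≈ 1.4259
Ratio ≈ 1.43:1


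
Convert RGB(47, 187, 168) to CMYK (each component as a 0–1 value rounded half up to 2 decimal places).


R'=47/255≈0.1843, G'=187/255≈0.7333, B'=168/255≈0.6588
K = 1 - max(R',G',B') = 1 - 187/255 = 68/255 = 0.26666… → 0.27
(1-R'-K)/(1-K) simplifies to (max-R)/max with max = 187:
C = (187-47)/187 = 140/187 = 0.74866… → 0.75
M = (187-187)/187 = 0/187 = 0 → 0.00
Y = (187-168)/187 = 19/187 = 0.10160… → 0.10
= CMYK(0.75, 0.00, 0.10, 0.27)


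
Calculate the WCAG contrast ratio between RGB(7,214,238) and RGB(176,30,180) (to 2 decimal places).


Linearize each sRGB channel c=v/255: c/12.92 if c ≤ 0.04045 else ((c+0.055)/1.055)^2.4
L = 0.2126×R_lin + 0.7152×G_lin + 0.0722×B_lin
Color 1 (7,214,238):
  R=7: 7/255≈0.0275 ≤ 0.04045 → 0.0275/12.92 ≈ 0.00212
  G=214: 214/255≈0.8392 > 0.04045 → ((0.8392+0.055)/1.055)^2.4 ≈ 0.67244
  B=238: 238/255≈0.9333 > 0.04045 → ((0.9333+0.055)/1.055)^2.4 ≈ 0.85499
  L1 = 0.2126×0.00212 + 0.7152×0.67244 + 0.0722×0.85499 ≈ 0.54311
Color 2 (176,30,180):
  R=176: 176/255≈0.6902 > 0.04045 → ((0.6902+0.055)/1.055)^2.4 ≈ 0.43415
  G=30: 30/255≈0.1176 > 0.04045 → ((0.1176+0.055)/1.055)^2.4 ≈ 0.01298
  B=180: 180/255≈0.7059 > 0.04045 → ((0.7059+0.055)/1.055)^2.4 ≈ 0.45641
  L2 = 0.2126×0.43415 + 0.7152×0.01298 + 0.0722×0.45641 ≈ 0.13454
Lighter = 0.54311, Darker = 0.13454
Ratio = (L_lighter + 0.05) / (L_darker + 0.05)
Ratio = (0.54311 + 0.05) / (0.13454 + 0.05) = 0.59311 / 0.18454 ≈ 3.2140
Ratio ≈ 3.21:1


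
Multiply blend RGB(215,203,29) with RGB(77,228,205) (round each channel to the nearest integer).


Multiply: C = A×B/255, rounded to nearest integer
R: 215×77/255 = 16555/255 ≈ 64.922 → 65
G: 203×228/255 = 46284/255 ≈ 181.506 → 182
B: 29×205/255 = 5945/255 ≈ 23.314 → 23
= RGB(65, 182, 23)


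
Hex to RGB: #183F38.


18 → 24 (R)
3F → 63 (G)
38 → 56 (B)
= RGB(24, 63, 56)


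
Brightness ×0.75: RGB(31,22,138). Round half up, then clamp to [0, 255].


Multiply each channel by 0.75, round half up, clamp to [0, 255]
R: 31×0.75 = 23.25 → round → 23
G: 22×0.75 = 16.5 → round → 17
B: 138×0.75 = 103.5 → round → 104
= RGB(23, 17, 104)


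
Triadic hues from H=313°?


Triadic: equally spaced at 120° intervals
H1 = 313°
H2 = (313 + 120) mod 360 = 73°
H3 = (313 + 240) mod 360 = 193°
Triadic = 313°, 73°, 193°


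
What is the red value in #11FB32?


Color: #11FB32
R = 11 = 17
G = FB = 251
B = 32 = 50
Red = 17


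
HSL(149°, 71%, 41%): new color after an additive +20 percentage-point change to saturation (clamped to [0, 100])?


Original S = 71%
Adjustment = +20 percentage points
New S = 71 + (20) = 91
Clamp to [0, 100] → 91
= HSL(149°, 91%, 41%)


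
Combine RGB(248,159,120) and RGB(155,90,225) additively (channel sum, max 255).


Additive: each channel = min(255, C₁+C₂)
R: 248+155 = 403 → 255
G: 159+90 = 249 → 249
B: 120+225 = 345 → 255
= RGB(255, 249, 255)


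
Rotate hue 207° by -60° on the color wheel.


New hue = (H + rotation) mod 360
New hue = (207 -60) mod 360
= 147 mod 360
= 147°


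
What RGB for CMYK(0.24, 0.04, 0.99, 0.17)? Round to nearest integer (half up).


R = 255 × (1-C) × (1-K) = 255 × 0.76 × 0.83 = 160.854 → 161
G = 255 × (1-M) × (1-K) = 255 × 0.96 × 0.83 = 203.184 → 203
B = 255 × (1-Y) × (1-K) = 255 × 0.01 × 0.83 = 2.1165 → 2
= RGB(161, 203, 2)


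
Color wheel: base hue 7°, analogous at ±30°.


Base hue: 7°
Left analog: (7 - 30) mod 360 = 337°
Right analog: (7 + 30) mod 360 = 37°
Analogous hues = 337° and 37°


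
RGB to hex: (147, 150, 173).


R = 147 → 93 (hex)
G = 150 → 96 (hex)
B = 173 → AD (hex)
Hex = #9396AD


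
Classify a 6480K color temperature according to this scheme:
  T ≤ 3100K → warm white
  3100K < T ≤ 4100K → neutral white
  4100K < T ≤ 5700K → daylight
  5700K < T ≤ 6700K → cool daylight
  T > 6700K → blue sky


Temperature: 6480K
5700K < 6480K ≤ 6700K → cool daylight
Classification: cool daylight


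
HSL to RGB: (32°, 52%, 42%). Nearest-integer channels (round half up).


H=32°, S=0.52, L=0.42
C = (1-|2L-1|)×S = (1-|-0.16|)×0.52 = 0.4368
H' = H/60 = 32/60 ≈ 0.5333; X = C×(1-|H' mod 2 - 1|) = 0.23296
m = L - C/2 = 0.42 - 0.2184 = 0.2016
Sector ⌊H'⌋ = 0 → (R',G',B') = (0.4368, 0.23296, 0.0)
RGB = ((R'+m)×255, (G'+m)×255, (B'+m)×255) = (162.792, 110.8128, 51.408)
Round half up → RGB(163, 111, 51)


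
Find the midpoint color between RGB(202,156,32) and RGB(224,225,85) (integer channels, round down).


Midpoint: each channel = ⌊(C₁+C₂)/2⌋
R: ⌊(202+224)/2⌋ = 213
G: ⌊(156+225)/2⌋ = 190
B: ⌊(32+85)/2⌋ = 58
= RGB(213, 190, 58)


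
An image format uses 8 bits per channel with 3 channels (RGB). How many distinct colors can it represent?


Total bits = 8 bits/channel × 3 channels = 24 bits
Distinct colors = 2^24
= 16,777,216 colors


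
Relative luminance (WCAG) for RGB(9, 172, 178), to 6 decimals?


Linearize each channel (sRGB transfer function): c = v/255; c_lin = c/12.92 if c ≤ 0.04045, else ((c+0.055)/1.055)^2.4
  R: 9/255 ≈ 0.035294 ≤ 0.04045 → 0.035294/12.92 ≈ 0.002732
  G: 172/255 ≈ 0.674510 > 0.04045 → ((0.674510+0.055)/1.055)^2.4 ≈ 0.412543
  B: 178/255 ≈ 0.698039 > 0.04045 → ((0.698039+0.055)/1.055)^2.4 ≈ 0.445201
R_lin = 0.002732, G_lin = 0.412543, B_lin = 0.445201
L = 0.2126×R + 0.7152×G + 0.0722×B
L = 0.2126×0.002732 + 0.7152×0.412543 + 0.0722×0.445201
L ≈ 0.327775


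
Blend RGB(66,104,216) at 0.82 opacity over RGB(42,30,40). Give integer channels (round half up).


C = α×F + (1-α)×B, with 1-α = 0.18
R: 0.82×66 + 0.18×42 = 54.12 + 7.56 = 61.68 → 62
G: 0.82×104 + 0.18×30 = 85.28 + 5.40 = 90.68 → 91
B: 0.82×216 + 0.18×40 = 177.12 + 7.20 = 184.32 → 184
= RGB(62, 91, 184)


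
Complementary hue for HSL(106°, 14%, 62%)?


Complement = opposite side of color wheel = hue + 180°
H' = (106 + 180) mod 360 = 286°
S and L unchanged.
= HSL(286°, 14%, 62%)


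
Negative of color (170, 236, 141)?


Invert: (255-R, 255-G, 255-B)
R: 255-170 = 85
G: 255-236 = 19
B: 255-141 = 114
= RGB(85, 19, 114)


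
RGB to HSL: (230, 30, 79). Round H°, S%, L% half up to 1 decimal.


Normalize: R'=230/255≈0.9020, G'=30/255≈0.1176, B'=79/255≈0.3098
Max=230/255, Min=30/255, Δ=Max-Min=200/255
L = (Max+Min)/2 = (230+30)/510 = 260/510 = 0.50980… → L = 51.0%
L > 0.5 → S = Δ/(2-Max-Min) = 200/(510-230-30) = 200/250 = 0.8 → S = 80.0%
(the 1/255 factors cancel in S and H, so raw channel differences can be used)
Max is R' → H = 60 × (((G-B)/Δ) mod 6) = 60 × (((30-79)/200) mod 6)
  (-49)/200 = -0.245; negative, so add 6 → 5.755
  H = 60 × 5.755 = 345.3° → H = 345.3°
= HSL(345.3°, 80.0%, 51.0%)


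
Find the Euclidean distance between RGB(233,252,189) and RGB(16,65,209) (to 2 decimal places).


d = √[(R₁-R₂)² + (G₁-G₂)² + (B₁-B₂)²]
d = √[(233-16)² + (252-65)² + (189-209)²]
d = √[47089 + 34969 + 400]
d = √82458
d ≈ 287.16


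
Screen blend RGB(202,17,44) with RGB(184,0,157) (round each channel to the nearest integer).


Screen: C = 255 - (255-A)×(255-B)/255, rounded to nearest integer
R: 255 - (255-202)×(255-184)/255 = 255 - 3763/255 ≈ 255 - 14.757 = 240.243 → 240
G: 255 - (255-17)×(255-0)/255 = 255 - 60690/255 ≈ 255 - 238.000 = 17.000 → 17
B: 255 - (255-44)×(255-157)/255 = 255 - 20678/255 ≈ 255 - 81.090 = 173.910 → 174
= RGB(240, 17, 174)


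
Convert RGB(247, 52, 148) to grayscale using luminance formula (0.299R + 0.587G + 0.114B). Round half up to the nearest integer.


Gray = 0.299×R + 0.587×G + 0.114×B
Gray = 0.299×247 + 0.587×52 + 0.114×148
Gray = 73.853 + 30.524 + 16.872
Gray = 121.249 → round half up → 121
Gray = 121


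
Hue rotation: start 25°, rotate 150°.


New hue = (H + rotation) mod 360
New hue = (25 + 150) mod 360
= 175 mod 360
= 175°


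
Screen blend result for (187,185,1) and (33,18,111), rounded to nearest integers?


Screen: C = 255 - (255-A)×(255-B)/255, rounded to nearest integer
R: 255 - (255-187)×(255-33)/255 = 255 - 15096/255 ≈ 255 - 59.200 = 195.800 → 196
G: 255 - (255-185)×(255-18)/255 = 255 - 16590/255 ≈ 255 - 65.059 = 189.941 → 190
B: 255 - (255-1)×(255-111)/255 = 255 - 36576/255 ≈ 255 - 143.435 = 111.565 → 112
= RGB(196, 190, 112)


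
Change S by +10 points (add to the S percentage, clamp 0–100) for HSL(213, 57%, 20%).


Original S = 57%
Adjustment = +10 percentage points
New S = 57 + (10) = 67
Clamp to [0, 100] → 67
= HSL(213°, 67%, 20%)


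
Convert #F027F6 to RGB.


F0 → 240 (R)
27 → 39 (G)
F6 → 246 (B)
= RGB(240, 39, 246)


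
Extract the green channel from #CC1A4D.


Color: #CC1A4D
R = CC = 204
G = 1A = 26
B = 4D = 77
Green = 26


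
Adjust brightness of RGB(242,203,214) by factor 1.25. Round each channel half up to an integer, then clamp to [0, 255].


Multiply each channel by 1.25, round half up, clamp to [0, 255]
R: 242×1.25 = 302.5 → round → 303 → clamp → 255
G: 203×1.25 = 253.75 → round → 254
B: 214×1.25 = 267.5 → round → 268 → clamp → 255
= RGB(255, 254, 255)


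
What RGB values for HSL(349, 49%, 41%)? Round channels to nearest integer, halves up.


H=349°, S=0.49, L=0.41
C = (1-|2L-1|)×S = (1-|-0.18|)×0.49 = 0.4018
H' = H/60 = 349/60 ≈ 5.8167; X = C×(1-|H' mod 2 - 1|) ≈ 0.0737
m = L - C/2 = 0.41 - 0.2009 = 0.2091
Sector ⌊H'⌋ = 5 → (R',G',B') = (0.4018, 0.0, ≈0.0737)
RGB = ((R'+m)×255, (G'+m)×255, (B'+m)×255) = (155.7795, 53.3205, 72.10465)
Round half up → RGB(156, 53, 72)


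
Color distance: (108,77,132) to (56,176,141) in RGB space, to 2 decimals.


d = √[(R₁-R₂)² + (G₁-G₂)² + (B₁-B₂)²]
d = √[(108-56)² + (77-176)² + (132-141)²]
d = √[2704 + 9801 + 81]
d = √12586
d ≈ 112.19


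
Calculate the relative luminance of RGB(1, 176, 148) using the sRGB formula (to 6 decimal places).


Linearize each channel (sRGB transfer function): c = v/255; c_lin = c/12.92 if c ≤ 0.04045, else ((c+0.055)/1.055)^2.4
  R: 1/255 ≈ 0.003922 ≤ 0.04045 → 0.003922/12.92 ≈ 0.000304
  G: 176/255 ≈ 0.690196 > 0.04045 → ((0.690196+0.055)/1.055)^2.4 ≈ 0.434154
  B: 148/255 ≈ 0.580392 > 0.04045 → ((0.580392+0.055)/1.055)^2.4 ≈ 0.296138
R_lin = 0.000304, G_lin = 0.434154, B_lin = 0.296138
L = 0.2126×R + 0.7152×G + 0.0722×B
L = 0.2126×0.000304 + 0.7152×0.434154 + 0.0722×0.296138
L ≈ 0.331952


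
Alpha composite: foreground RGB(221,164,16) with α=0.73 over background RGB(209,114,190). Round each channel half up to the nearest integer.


C = α×F + (1-α)×B, with 1-α = 0.27
R: 0.73×221 + 0.27×209 = 161.33 + 56.43 = 217.76 → 218
G: 0.73×164 + 0.27×114 = 119.72 + 30.78 = 150.50 → 151
B: 0.73×16 + 0.27×190 = 11.68 + 51.30 = 62.98 → 63
= RGB(218, 151, 63)


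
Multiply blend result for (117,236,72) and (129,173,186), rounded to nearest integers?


Multiply: C = A×B/255, rounded to nearest integer
R: 117×129/255 = 15093/255 ≈ 59.188 → 59
G: 236×173/255 = 40828/255 ≈ 160.110 → 160
B: 72×186/255 = 13392/255 ≈ 52.518 → 53
= RGB(59, 160, 53)


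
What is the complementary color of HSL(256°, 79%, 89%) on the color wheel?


Complement = opposite side of color wheel = hue + 180°
H' = (256 + 180) mod 360 = 76°
S and L unchanged.
= HSL(76°, 79%, 89%)


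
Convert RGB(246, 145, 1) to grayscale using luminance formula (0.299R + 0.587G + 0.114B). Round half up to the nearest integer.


Gray = 0.299×R + 0.587×G + 0.114×B
Gray = 0.299×246 + 0.587×145 + 0.114×1
Gray = 73.554 + 85.115 + 0.114
Gray = 158.783 → round half up → 159
Gray = 159


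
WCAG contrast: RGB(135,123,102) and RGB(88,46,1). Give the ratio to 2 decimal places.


Linearize each sRGB channel c=v/255: c/12.92 if c ≤ 0.04045 else ((c+0.055)/1.055)^2.4
L = 0.2126×R_lin + 0.7152×G_lin + 0.0722×B_lin
Color 1 (135,123,102):
  R=135: 135/255≈0.5294 > 0.04045 → ((0.5294+0.055)/1.055)^2.4 ≈ 0.24228
  G=123: 123/255≈0.4824 > 0.04045 → ((0.4824+0.055)/1.055)^2.4 ≈ 0.19807
  B=102: 102/255≈0.4000 > 0.04045 → ((0.4000+0.055)/1.055)^2.4 ≈ 0.13287
  L1 = 0.2126×0.24228 + 0.7152×0.19807 + 0.0722×0.13287 ≈ 0.20276
Color 2 (88,46,1):
  R=88: 88/255≈0.3451 > 0.04045 → ((0.3451+0.055)/1.055)^2.4 ≈ 0.09759
  G=46: 46/255≈0.1804 > 0.04045 → ((0.1804+0.055)/1.055)^2.4 ≈ 0.02732
  B=1: 1/255≈0.0039 ≤ 0.04045 → 0.0039/12.92 ≈ 0.00030
  L2 = 0.2126×0.09759 + 0.7152×0.02732 + 0.0722×0.00030 ≈ 0.04031
Lighter = 0.20276, Darker = 0.04031
Ratio = (L_lighter + 0.05) / (L_darker + 0.05)
Ratio = (0.20276 + 0.05) / (0.04031 + 0.05) = 0.25276 / 0.09031 ≈ 2.7989
Ratio ≈ 2.80:1


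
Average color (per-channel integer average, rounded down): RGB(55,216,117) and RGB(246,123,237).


Midpoint: each channel = ⌊(C₁+C₂)/2⌋
R: ⌊(55+246)/2⌋ = 150
G: ⌊(216+123)/2⌋ = 169
B: ⌊(117+237)/2⌋ = 177
= RGB(150, 169, 177)


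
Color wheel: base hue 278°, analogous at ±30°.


Base hue: 278°
Left analog: (278 - 30) mod 360 = 248°
Right analog: (278 + 30) mod 360 = 308°
Analogous hues = 248° and 308°


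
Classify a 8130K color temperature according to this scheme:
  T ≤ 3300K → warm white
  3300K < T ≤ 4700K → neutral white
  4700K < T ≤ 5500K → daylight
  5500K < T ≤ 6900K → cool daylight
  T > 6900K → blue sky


Temperature: 8130K
8130K > 6900K → blue sky
Classification: blue sky


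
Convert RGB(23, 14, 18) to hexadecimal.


R = 23 → 17 (hex)
G = 14 → 0E (hex)
B = 18 → 12 (hex)
Hex = #170E12


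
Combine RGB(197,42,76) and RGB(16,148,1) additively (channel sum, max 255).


Additive: each channel = min(255, C₁+C₂)
R: 197+16 = 213 → 213
G: 42+148 = 190 → 190
B: 76+1 = 77 → 77
= RGB(213, 190, 77)


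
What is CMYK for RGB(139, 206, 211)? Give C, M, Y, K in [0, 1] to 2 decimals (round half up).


R'=139/255≈0.5451, G'=206/255≈0.8078, B'=211/255≈0.8275
K = 1 - max(R',G',B') = 1 - 211/255 = 44/255 = 0.17254… → 0.17
(1-R'-K)/(1-K) simplifies to (max-R)/max with max = 211:
C = (211-139)/211 = 72/211 = 0.34123… → 0.34
M = (211-206)/211 = 5/211 = 0.02369… → 0.02
Y = (211-211)/211 = 0/211 = 0 → 0.00
= CMYK(0.34, 0.02, 0.00, 0.17)


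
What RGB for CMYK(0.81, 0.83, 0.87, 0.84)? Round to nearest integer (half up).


R = 255 × (1-C) × (1-K) = 255 × 0.19 × 0.16 = 7.752 → 8
G = 255 × (1-M) × (1-K) = 255 × 0.17 × 0.16 = 6.936 → 7
B = 255 × (1-Y) × (1-K) = 255 × 0.13 × 0.16 = 5.304 → 5
= RGB(8, 7, 5)


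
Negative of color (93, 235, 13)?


Invert: (255-R, 255-G, 255-B)
R: 255-93 = 162
G: 255-235 = 20
B: 255-13 = 242
= RGB(162, 20, 242)


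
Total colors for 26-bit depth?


Colors = 2^bits = 2^26
= 67,108,864 colors


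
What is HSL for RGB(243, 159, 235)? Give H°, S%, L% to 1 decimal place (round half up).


Normalize: R'=243/255≈0.9529, G'=159/255≈0.6235, B'=235/255≈0.9216
Max=243/255, Min=159/255, Δ=Max-Min=84/255
L = (Max+Min)/2 = (243+159)/510 = 402/510 = 0.78823… → L = 78.8%
L > 0.5 → S = Δ/(2-Max-Min) = 84/(510-243-159) = 84/108 = 0.77777… → S = 77.8%
(the 1/255 factors cancel in S and H, so raw channel differences can be used)
Max is R' → H = 60 × (((G-B)/Δ) mod 6) = 60 × (((159-235)/84) mod 6)
  (-76)/84 = -0.9047…; negative, so add 6 → 5.0952…
  H = 60 × 5.0952… = 305.714…° → H = 305.7°
= HSL(305.7°, 77.8%, 78.8%)


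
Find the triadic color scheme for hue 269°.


Triadic: equally spaced at 120° intervals
H1 = 269°
H2 = (269 + 120) mod 360 = 29°
H3 = (269 + 240) mod 360 = 149°
Triadic = 269°, 29°, 149°


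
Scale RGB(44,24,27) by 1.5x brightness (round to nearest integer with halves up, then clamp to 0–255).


Multiply each channel by 1.5, round half up, clamp to [0, 255]
R: 44×1.5 = 66
G: 24×1.5 = 36
B: 27×1.5 = 40.5 → round → 41
= RGB(66, 36, 41)


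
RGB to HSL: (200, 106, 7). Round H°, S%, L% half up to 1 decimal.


Normalize: R'=200/255≈0.7843, G'=106/255≈0.4157, B'=7/255≈0.0275
Max=200/255, Min=7/255, Δ=Max-Min=193/255
L = (Max+Min)/2 = (200+7)/510 = 207/510 = 0.40588… → L = 40.6%
L ≤ 0.5 → S = Δ/(Max+Min) = 193/(200+7) = 193/207 = 0.93236… → S = 93.2%
(the 1/255 factors cancel in S and H, so raw channel differences can be used)
Max is R' → H = 60 × (((G-B)/Δ) mod 6) = 60 × (((106-7)/193) mod 6)
  99/193 = 0.5129…
  H = 60 × 0.5129… = 30.777…° → H = 30.8°
= HSL(30.8°, 93.2%, 40.6%)


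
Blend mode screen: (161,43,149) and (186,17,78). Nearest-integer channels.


Screen: C = 255 - (255-A)×(255-B)/255, rounded to nearest integer
R: 255 - (255-161)×(255-186)/255 = 255 - 6486/255 ≈ 255 - 25.435 = 229.565 → 230
G: 255 - (255-43)×(255-17)/255 = 255 - 50456/255 ≈ 255 - 197.867 = 57.133 → 57
B: 255 - (255-149)×(255-78)/255 = 255 - 18762/255 ≈ 255 - 73.576 = 181.424 → 181
= RGB(230, 57, 181)


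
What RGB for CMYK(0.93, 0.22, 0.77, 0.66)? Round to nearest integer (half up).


R = 255 × (1-C) × (1-K) = 255 × 0.07 × 0.34 = 6.069 → 6
G = 255 × (1-M) × (1-K) = 255 × 0.78 × 0.34 = 67.626 → 68
B = 255 × (1-Y) × (1-K) = 255 × 0.23 × 0.34 = 19.941 → 20
= RGB(6, 68, 20)


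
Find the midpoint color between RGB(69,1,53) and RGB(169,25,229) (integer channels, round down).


Midpoint: each channel = ⌊(C₁+C₂)/2⌋
R: ⌊(69+169)/2⌋ = 119
G: ⌊(1+25)/2⌋ = 13
B: ⌊(53+229)/2⌋ = 141
= RGB(119, 13, 141)


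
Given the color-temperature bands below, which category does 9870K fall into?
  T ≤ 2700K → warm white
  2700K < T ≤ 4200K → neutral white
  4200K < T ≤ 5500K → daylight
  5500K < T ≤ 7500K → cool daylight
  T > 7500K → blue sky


Temperature: 9870K
9870K > 7500K → blue sky
Classification: blue sky


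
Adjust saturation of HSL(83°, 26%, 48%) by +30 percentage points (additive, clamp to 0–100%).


Original S = 26%
Adjustment = +30 percentage points
New S = 26 + (30) = 56
Clamp to [0, 100] → 56
= HSL(83°, 56%, 48%)


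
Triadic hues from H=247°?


Triadic: equally spaced at 120° intervals
H1 = 247°
H2 = (247 + 120) mod 360 = 7°
H3 = (247 + 240) mod 360 = 127°
Triadic = 247°, 7°, 127°


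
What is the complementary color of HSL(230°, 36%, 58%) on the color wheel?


Complement = opposite side of color wheel = hue + 180°
H' = (230 + 180) mod 360 = 50°
S and L unchanged.
= HSL(50°, 36%, 58%)


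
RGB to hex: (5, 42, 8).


R = 5 → 05 (hex)
G = 42 → 2A (hex)
B = 8 → 08 (hex)
Hex = #052A08


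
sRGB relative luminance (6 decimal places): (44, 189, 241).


Linearize each channel (sRGB transfer function): c = v/255; c_lin = c/12.92 if c ≤ 0.04045, else ((c+0.055)/1.055)^2.4
  R: 44/255 ≈ 0.172549 > 0.04045 → ((0.172549+0.055)/1.055)^2.4 ≈ 0.025187
  G: 189/255 ≈ 0.741176 > 0.04045 → ((0.741176+0.055)/1.055)^2.4 ≈ 0.508881
  B: 241/255 ≈ 0.945098 > 0.04045 → ((0.945098+0.055)/1.055)^2.4 ≈ 0.879622
R_lin = 0.025187, G_lin = 0.508881, B_lin = 0.879622
L = 0.2126×R + 0.7152×G + 0.0722×B
L = 0.2126×0.025187 + 0.7152×0.508881 + 0.0722×0.879622
L ≈ 0.432815


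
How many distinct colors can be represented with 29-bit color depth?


Colors = 2^bits = 2^29
= 536,870,912 colors


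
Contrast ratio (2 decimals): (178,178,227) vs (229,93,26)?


Linearize each sRGB channel c=v/255: c/12.92 if c ≤ 0.04045 else ((c+0.055)/1.055)^2.4
L = 0.2126×R_lin + 0.7152×G_lin + 0.0722×B_lin
Color 1 (178,178,227):
  R=178: 178/255≈0.6980 > 0.04045 → ((0.6980+0.055)/1.055)^2.4 ≈ 0.44520
  G=178: 178/255≈0.6980 > 0.04045 → ((0.6980+0.055)/1.055)^2.4 ≈ 0.44520
  B=227: 227/255≈0.8902 > 0.04045 → ((0.8902+0.055)/1.055)^2.4 ≈ 0.76815
  L1 = 0.2126×0.44520 + 0.7152×0.44520 + 0.0722×0.76815 ≈ 0.46852
Color 2 (229,93,26):
  R=229: 229/255≈0.8980 > 0.04045 → ((0.8980+0.055)/1.055)^2.4 ≈ 0.78354
  G=93: 93/255≈0.3647 > 0.04045 → ((0.3647+0.055)/1.055)^2.4 ≈ 0.10946
  B=26: 26/255≈0.1020 > 0.04045 → ((0.1020+0.055)/1.055)^2.4 ≈ 0.01033
  L2 = 0.2126×0.78354 + 0.7152×0.10946 + 0.0722×0.01033 ≈ 0.24561
Lighter = 0.46852, Darker = 0.24561
Ratio = (L_lighter + 0.05) / (L_darker + 0.05)
Ratio = (0.46852 + 0.05) / (0.24561 + 0.05) = 0.51852 / 0.29561 ≈ 1.7540
Ratio ≈ 1.75:1


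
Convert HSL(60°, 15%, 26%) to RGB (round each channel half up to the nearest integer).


H=60°, S=0.15, L=0.26
C = (1-|2L-1|)×S = (1-|-0.48|)×0.15 = 0.078
H' = H/60 = 60/60 ≈ 1.0000; X = C×(1-|H' mod 2 - 1|) = 0.078
m = L - C/2 = 0.26 - 0.039 = 0.221
Sector ⌊H'⌋ = 1 → (R',G',B') = (0.078, 0.078, 0.0)
RGB = ((R'+m)×255, (G'+m)×255, (B'+m)×255) = (76.245, 76.245, 56.355)
Round half up → RGB(76, 76, 56)


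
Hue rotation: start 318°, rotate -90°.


New hue = (H + rotation) mod 360
New hue = (318 -90) mod 360
= 228 mod 360
= 228°


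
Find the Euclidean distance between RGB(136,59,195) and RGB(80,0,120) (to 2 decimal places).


d = √[(R₁-R₂)² + (G₁-G₂)² + (B₁-B₂)²]
d = √[(136-80)² + (59-0)² + (195-120)²]
d = √[3136 + 3481 + 5625]
d = √12242
d ≈ 110.64


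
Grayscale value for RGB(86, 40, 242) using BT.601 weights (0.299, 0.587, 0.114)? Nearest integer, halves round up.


Gray = 0.299×R + 0.587×G + 0.114×B
Gray = 0.299×86 + 0.587×40 + 0.114×242
Gray = 25.714 + 23.480 + 27.588
Gray = 76.782 → round half up → 77
Gray = 77


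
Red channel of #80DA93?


Color: #80DA93
R = 80 = 128
G = DA = 218
B = 93 = 147
Red = 128


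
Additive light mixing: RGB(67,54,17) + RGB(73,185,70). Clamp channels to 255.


Additive: each channel = min(255, C₁+C₂)
R: 67+73 = 140 → 140
G: 54+185 = 239 → 239
B: 17+70 = 87 → 87
= RGB(140, 239, 87)


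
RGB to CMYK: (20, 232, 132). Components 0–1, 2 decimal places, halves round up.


R'=20/255≈0.0784, G'=232/255≈0.9098, B'=132/255≈0.5176
K = 1 - max(R',G',B') = 1 - 232/255 = 23/255 = 0.09019… → 0.09
(1-R'-K)/(1-K) simplifies to (max-R)/max with max = 232:
C = (232-20)/232 = 212/232 = 0.91379… → 0.91
M = (232-232)/232 = 0/232 = 0 → 0.00
Y = (232-132)/232 = 100/232 = 0.43103… → 0.43
= CMYK(0.91, 0.00, 0.43, 0.09)


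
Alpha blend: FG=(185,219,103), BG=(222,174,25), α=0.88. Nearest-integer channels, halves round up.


C = α×F + (1-α)×B, with 1-α = 0.12
R: 0.88×185 + 0.12×222 = 162.80 + 26.64 = 189.44 → 189
G: 0.88×219 + 0.12×174 = 192.72 + 20.88 = 213.60 → 214
B: 0.88×103 + 0.12×25 = 90.64 + 3.00 = 93.64 → 94
= RGB(189, 214, 94)


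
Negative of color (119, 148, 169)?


Invert: (255-R, 255-G, 255-B)
R: 255-119 = 136
G: 255-148 = 107
B: 255-169 = 86
= RGB(136, 107, 86)


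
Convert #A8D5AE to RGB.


A8 → 168 (R)
D5 → 213 (G)
AE → 174 (B)
= RGB(168, 213, 174)


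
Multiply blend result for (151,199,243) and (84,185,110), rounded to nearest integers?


Multiply: C = A×B/255, rounded to nearest integer
R: 151×84/255 = 12684/255 ≈ 49.741 → 50
G: 199×185/255 = 36815/255 ≈ 144.373 → 144
B: 243×110/255 = 26730/255 ≈ 104.824 → 105
= RGB(50, 144, 105)


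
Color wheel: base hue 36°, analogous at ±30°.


Base hue: 36°
Left analog: (36 - 30) mod 360 = 6°
Right analog: (36 + 30) mod 360 = 66°
Analogous hues = 6° and 66°


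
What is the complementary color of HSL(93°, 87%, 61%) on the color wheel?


Complement = opposite side of color wheel = hue + 180°
H' = (93 + 180) mod 360 = 273°
S and L unchanged.
= HSL(273°, 87%, 61%)


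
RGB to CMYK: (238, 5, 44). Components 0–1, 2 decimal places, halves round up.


R'=238/255≈0.9333, G'=5/255≈0.0196, B'=44/255≈0.1725
K = 1 - max(R',G',B') = 1 - 238/255 = 17/255 = 0.06666… → 0.07
(1-R'-K)/(1-K) simplifies to (max-R)/max with max = 238:
C = (238-238)/238 = 0/238 = 0 → 0.00
M = (238-5)/238 = 233/238 = 0.97899… → 0.98
Y = (238-44)/238 = 194/238 = 0.81512… → 0.82
= CMYK(0.00, 0.98, 0.82, 0.07)


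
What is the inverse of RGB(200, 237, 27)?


Invert: (255-R, 255-G, 255-B)
R: 255-200 = 55
G: 255-237 = 18
B: 255-27 = 228
= RGB(55, 18, 228)


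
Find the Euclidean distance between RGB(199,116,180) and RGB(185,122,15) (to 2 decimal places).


d = √[(R₁-R₂)² + (G₁-G₂)² + (B₁-B₂)²]
d = √[(199-185)² + (116-122)² + (180-15)²]
d = √[196 + 36 + 27225]
d = √27457
d ≈ 165.70


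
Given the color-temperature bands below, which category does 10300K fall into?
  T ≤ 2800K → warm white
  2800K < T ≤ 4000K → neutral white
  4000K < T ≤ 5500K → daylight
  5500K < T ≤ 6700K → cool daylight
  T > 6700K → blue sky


Temperature: 10300K
10300K > 6700K → blue sky
Classification: blue sky


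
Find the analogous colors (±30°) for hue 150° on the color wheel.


Base hue: 150°
Left analog: (150 - 30) mod 360 = 120°
Right analog: (150 + 30) mod 360 = 180°
Analogous hues = 120° and 180°


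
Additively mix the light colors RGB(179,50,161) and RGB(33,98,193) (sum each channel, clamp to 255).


Additive: each channel = min(255, C₁+C₂)
R: 179+33 = 212 → 212
G: 50+98 = 148 → 148
B: 161+193 = 354 → 255
= RGB(212, 148, 255)


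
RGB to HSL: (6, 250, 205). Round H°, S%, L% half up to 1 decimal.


Normalize: R'=6/255≈0.0235, G'=250/255≈0.9804, B'=205/255≈0.8039
Max=250/255, Min=6/255, Δ=Max-Min=244/255
L = (Max+Min)/2 = (250+6)/510 = 256/510 = 0.50196… → L = 50.2%
L > 0.5 → S = Δ/(2-Max-Min) = 244/(510-250-6) = 244/254 = 0.96062… → S = 96.1%
(the 1/255 factors cancel in S and H, so raw channel differences can be used)
Max is G' → H = 60 × ((B-R)/Δ + 2) = 60 × ((205-6)/244 + 2)
  199/244 + 2 = 0.8155… + 2 = 2.8155…
  H = 60 × 2.8155… = 168.934…° → H = 168.9°
= HSL(168.9°, 96.1%, 50.2%)


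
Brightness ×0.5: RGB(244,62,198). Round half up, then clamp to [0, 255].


Multiply each channel by 0.5, round half up, clamp to [0, 255]
R: 244×0.5 = 122
G: 62×0.5 = 31
B: 198×0.5 = 99
= RGB(122, 31, 99)


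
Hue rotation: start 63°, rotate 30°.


New hue = (H + rotation) mod 360
New hue = (63 + 30) mod 360
= 93 mod 360
= 93°


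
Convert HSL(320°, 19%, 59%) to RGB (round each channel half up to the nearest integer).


H=320°, S=0.19, L=0.59
C = (1-|2L-1|)×S = (1-|0.18|)×0.19 = 0.1558
H' = H/60 = 320/60 ≈ 5.3333; X = C×(1-|H' mod 2 - 1|) ≈ 0.1039
m = L - C/2 = 0.59 - 0.0779 = 0.5121
Sector ⌊H'⌋ = 5 → (R',G',B') = (0.1558, 0.0, ≈0.1039)
RGB = ((R'+m)×255, (G'+m)×255, (B'+m)×255) = (170.3145, 130.5855, 157.0715)
Round half up → RGB(170, 131, 157)


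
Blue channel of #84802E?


Color: #84802E
R = 84 = 132
G = 80 = 128
B = 2E = 46
Blue = 46


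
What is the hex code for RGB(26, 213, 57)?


R = 26 → 1A (hex)
G = 213 → D5 (hex)
B = 57 → 39 (hex)
Hex = #1AD539


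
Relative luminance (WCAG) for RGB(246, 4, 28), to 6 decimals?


Linearize each channel (sRGB transfer function): c = v/255; c_lin = c/12.92 if c ≤ 0.04045, else ((c+0.055)/1.055)^2.4
  R: 246/255 ≈ 0.964706 > 0.04045 → ((0.964706+0.055)/1.055)^2.4 ≈ 0.921582
  G: 4/255 ≈ 0.015686 ≤ 0.04045 → 0.015686/12.92 ≈ 0.001214
  B: 28/255 ≈ 0.109804 > 0.04045 → ((0.109804+0.055)/1.055)^2.4 ≈ 0.011612
R_lin = 0.921582, G_lin = 0.001214, B_lin = 0.011612
L = 0.2126×R + 0.7152×G + 0.0722×B
L = 0.2126×0.921582 + 0.7152×0.001214 + 0.0722×0.011612
L ≈ 0.197635


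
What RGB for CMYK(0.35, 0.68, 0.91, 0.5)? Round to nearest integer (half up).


R = 255 × (1-C) × (1-K) = 255 × 0.65 × 0.50 = 82.875 → 83
G = 255 × (1-M) × (1-K) = 255 × 0.32 × 0.50 = 40.8 → 41
B = 255 × (1-Y) × (1-K) = 255 × 0.09 × 0.50 = 11.475 → 11
= RGB(83, 41, 11)


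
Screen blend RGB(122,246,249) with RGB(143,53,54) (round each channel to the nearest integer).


Screen: C = 255 - (255-A)×(255-B)/255, rounded to nearest integer
R: 255 - (255-122)×(255-143)/255 = 255 - 14896/255 ≈ 255 - 58.416 = 196.584 → 197
G: 255 - (255-246)×(255-53)/255 = 255 - 1818/255 ≈ 255 - 7.129 = 247.871 → 248
B: 255 - (255-249)×(255-54)/255 = 255 - 1206/255 ≈ 255 - 4.729 = 250.271 → 250
= RGB(197, 248, 250)


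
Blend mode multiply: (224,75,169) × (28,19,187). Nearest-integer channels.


Multiply: C = A×B/255, rounded to nearest integer
R: 224×28/255 = 6272/255 ≈ 24.596 → 25
G: 75×19/255 = 1425/255 ≈ 5.588 → 6
B: 169×187/255 = 31603/255 ≈ 123.933 → 124
= RGB(25, 6, 124)


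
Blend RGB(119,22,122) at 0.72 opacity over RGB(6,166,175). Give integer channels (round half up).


C = α×F + (1-α)×B, with 1-α = 0.28
R: 0.72×119 + 0.28×6 = 85.68 + 1.68 = 87.36 → 87
G: 0.72×22 + 0.28×166 = 15.84 + 46.48 = 62.32 → 62
B: 0.72×122 + 0.28×175 = 87.84 + 49.00 = 136.84 → 137
= RGB(87, 62, 137)


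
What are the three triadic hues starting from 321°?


Triadic: equally spaced at 120° intervals
H1 = 321°
H2 = (321 + 120) mod 360 = 81°
H3 = (321 + 240) mod 360 = 201°
Triadic = 321°, 81°, 201°


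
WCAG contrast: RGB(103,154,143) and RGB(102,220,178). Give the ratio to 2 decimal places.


Linearize each sRGB channel c=v/255: c/12.92 if c ≤ 0.04045 else ((c+0.055)/1.055)^2.4
L = 0.2126×R_lin + 0.7152×G_lin + 0.0722×B_lin
Color 1 (103,154,143):
  R=103: 103/255≈0.4039 > 0.04045 → ((0.4039+0.055)/1.055)^2.4 ≈ 0.13563
  G=154: 154/255≈0.6039 > 0.04045 → ((0.6039+0.055)/1.055)^2.4 ≈ 0.32314
  B=143: 143/255≈0.5608 > 0.04045 → ((0.5608+0.055)/1.055)^2.4 ≈ 0.27468
  L1 = 0.2126×0.13563 + 0.7152×0.32314 + 0.0722×0.27468 ≈ 0.27978
Color 2 (102,220,178):
  R=102: 102/255≈0.4000 > 0.04045 → ((0.4000+0.055)/1.055)^2.4 ≈ 0.13287
  G=220: 220/255≈0.8627 > 0.04045 → ((0.8627+0.055)/1.055)^2.4 ≈ 0.71569
  B=178: 178/255≈0.6980 > 0.04045 → ((0.6980+0.055)/1.055)^2.4 ≈ 0.44520
  L2 = 0.2126×0.13287 + 0.7152×0.71569 + 0.0722×0.44520 ≈ 0.57226
Lighter = 0.57226, Darker = 0.27978
Ratio = (L_lighter + 0.05) / (L_darker + 0.05)
Ratio = (0.57226 + 0.05) / (0.27978 + 0.05) = 0.62226 / 0.32978 ≈ 1.8869
Ratio ≈ 1.89:1


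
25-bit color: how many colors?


Colors = 2^bits = 2^25
= 33,554,432 colors


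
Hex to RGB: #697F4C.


69 → 105 (R)
7F → 127 (G)
4C → 76 (B)
= RGB(105, 127, 76)


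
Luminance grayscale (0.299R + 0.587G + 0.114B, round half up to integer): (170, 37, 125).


Gray = 0.299×R + 0.587×G + 0.114×B
Gray = 0.299×170 + 0.587×37 + 0.114×125
Gray = 50.830 + 21.719 + 14.250
Gray = 86.799 → round half up → 87
Gray = 87


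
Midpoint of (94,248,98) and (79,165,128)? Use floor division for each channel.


Midpoint: each channel = ⌊(C₁+C₂)/2⌋
R: ⌊(94+79)/2⌋ = 86
G: ⌊(248+165)/2⌋ = 206
B: ⌊(98+128)/2⌋ = 113
= RGB(86, 206, 113)


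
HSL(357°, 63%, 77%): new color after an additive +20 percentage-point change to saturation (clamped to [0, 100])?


Original S = 63%
Adjustment = +20 percentage points
New S = 63 + (20) = 83
Clamp to [0, 100] → 83
= HSL(357°, 83%, 77%)


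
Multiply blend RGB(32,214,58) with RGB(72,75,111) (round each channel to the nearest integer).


Multiply: C = A×B/255, rounded to nearest integer
R: 32×72/255 = 2304/255 ≈ 9.035 → 9
G: 214×75/255 = 16050/255 ≈ 62.941 → 63
B: 58×111/255 = 6438/255 ≈ 25.247 → 25
= RGB(9, 63, 25)


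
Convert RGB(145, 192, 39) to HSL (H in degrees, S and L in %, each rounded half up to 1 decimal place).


Normalize: R'=145/255≈0.5686, G'=192/255≈0.7529, B'=39/255≈0.1529
Max=192/255, Min=39/255, Δ=Max-Min=153/255
L = (Max+Min)/2 = (192+39)/510 = 231/510 = 0.45294… → L = 45.3%
L ≤ 0.5 → S = Δ/(Max+Min) = 153/(192+39) = 153/231 = 0.66233… → S = 66.2%
(the 1/255 factors cancel in S and H, so raw channel differences can be used)
Max is G' → H = 60 × ((B-R)/Δ + 2) = 60 × ((39-145)/153 + 2)
  -106/153 + 2 = -0.6928… + 2 = 1.3071…
  H = 60 × 1.3071… = 78.431…° → H = 78.4°
= HSL(78.4°, 66.2%, 45.3%)


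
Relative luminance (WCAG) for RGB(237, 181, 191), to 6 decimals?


Linearize each channel (sRGB transfer function): c = v/255; c_lin = c/12.92 if c ≤ 0.04045, else ((c+0.055)/1.055)^2.4
  R: 237/255 ≈ 0.929412 > 0.04045 → ((0.929412+0.055)/1.055)^2.4 ≈ 0.846873
  G: 181/255 ≈ 0.709804 > 0.04045 → ((0.709804+0.055)/1.055)^2.4 ≈ 0.462077
  B: 191/255 ≈ 0.749020 > 0.04045 → ((0.749020+0.055)/1.055)^2.4 ≈ 0.520996
R_lin = 0.846873, G_lin = 0.462077, B_lin = 0.520996
L = 0.2126×R + 0.7152×G + 0.0722×B
L = 0.2126×0.846873 + 0.7152×0.462077 + 0.0722×0.520996
L ≈ 0.548139


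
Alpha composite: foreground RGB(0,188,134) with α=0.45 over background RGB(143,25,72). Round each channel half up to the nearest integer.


C = α×F + (1-α)×B, with 1-α = 0.55
R: 0.45×0 + 0.55×143 = 0.00 + 78.65 = 78.65 → 79
G: 0.45×188 + 0.55×25 = 84.60 + 13.75 = 98.35 → 98
B: 0.45×134 + 0.55×72 = 60.30 + 39.60 = 99.90 → 100
= RGB(79, 98, 100)


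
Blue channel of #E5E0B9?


Color: #E5E0B9
R = E5 = 229
G = E0 = 224
B = B9 = 185
Blue = 185


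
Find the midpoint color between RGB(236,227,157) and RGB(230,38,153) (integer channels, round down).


Midpoint: each channel = ⌊(C₁+C₂)/2⌋
R: ⌊(236+230)/2⌋ = 233
G: ⌊(227+38)/2⌋ = 132
B: ⌊(157+153)/2⌋ = 155
= RGB(233, 132, 155)


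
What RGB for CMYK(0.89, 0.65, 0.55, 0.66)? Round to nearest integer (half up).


R = 255 × (1-C) × (1-K) = 255 × 0.11 × 0.34 = 9.537 → 10
G = 255 × (1-M) × (1-K) = 255 × 0.35 × 0.34 = 30.345 → 30
B = 255 × (1-Y) × (1-K) = 255 × 0.45 × 0.34 = 39.015 → 39
= RGB(10, 30, 39)
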